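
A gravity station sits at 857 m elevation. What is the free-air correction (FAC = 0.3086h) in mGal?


FAC = 0.3086 * h
= 0.3086 * 857
= 264.4702 mGal

264.4702


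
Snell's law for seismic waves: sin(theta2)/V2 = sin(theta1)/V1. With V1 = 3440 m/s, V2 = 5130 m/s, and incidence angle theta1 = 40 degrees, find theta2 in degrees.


sin(theta1) = sin(40 deg) = 0.642788
sin(theta2) = V2/V1 * sin(theta1) = 5130/3440 * 0.642788 = 0.958576
theta2 = arcsin(0.958576) = 73.4508 degrees

73.4508


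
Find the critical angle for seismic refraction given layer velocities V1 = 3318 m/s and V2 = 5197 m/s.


V1/V2 = 3318/5197 = 0.638445
theta_c = arcsin(0.638445) = 39.676 degrees

39.676


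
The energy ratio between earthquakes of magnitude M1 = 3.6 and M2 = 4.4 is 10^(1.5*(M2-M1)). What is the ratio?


M2 - M1 = 4.4 - 3.6 = 0.8
1.5 * 0.8 = 1.2
ratio = 10^1.2 = 15.85

15.85


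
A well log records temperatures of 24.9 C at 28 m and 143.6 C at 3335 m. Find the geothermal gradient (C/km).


dT = 143.6 - 24.9 = 118.7 C
dz = 3335 - 28 = 3307 m
gradient = dT/dz * 1000 = 118.7/3307 * 1000 = 35.8936 C/km

35.8936


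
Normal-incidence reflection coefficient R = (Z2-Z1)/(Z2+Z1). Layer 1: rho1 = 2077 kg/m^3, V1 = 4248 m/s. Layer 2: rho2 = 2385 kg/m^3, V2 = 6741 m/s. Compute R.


Z1 = 2077 * 4248 = 8823096
Z2 = 2385 * 6741 = 16077285
R = (16077285 - 8823096) / (16077285 + 8823096) = 7254189 / 24900381 = 0.2913

0.2913


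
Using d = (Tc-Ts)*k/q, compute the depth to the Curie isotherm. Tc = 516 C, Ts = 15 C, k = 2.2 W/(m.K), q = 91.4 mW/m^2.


T_Curie - T_surf = 516 - 15 = 501 C
Convert q to W/m^2: 91.4 mW/m^2 = 0.0914 W/m^2
d = 501 * 2.2 / 0.0914 = 12059.08 m

12059.08


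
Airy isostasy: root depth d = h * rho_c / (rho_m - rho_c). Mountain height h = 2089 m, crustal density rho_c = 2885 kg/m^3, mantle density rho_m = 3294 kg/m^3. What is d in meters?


rho_m - rho_c = 3294 - 2885 = 409
d = 2089 * 2885 / 409
= 6026765 / 409
= 14735.37 m

14735.37


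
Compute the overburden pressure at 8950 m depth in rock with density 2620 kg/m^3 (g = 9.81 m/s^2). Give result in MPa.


P = rho * g * z / 1e6
= 2620 * 9.81 * 8950 / 1e6
= 230034690.0 / 1e6
= 230.0347 MPa

230.0347


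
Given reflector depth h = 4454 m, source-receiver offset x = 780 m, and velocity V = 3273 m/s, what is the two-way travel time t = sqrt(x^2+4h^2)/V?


x^2 + 4h^2 = 780^2 + 4*4454^2 = 608400 + 79352464 = 79960864
sqrt(79960864) = 8942.0839
t = 8942.0839 / 3273 = 2.7321 s

2.7321


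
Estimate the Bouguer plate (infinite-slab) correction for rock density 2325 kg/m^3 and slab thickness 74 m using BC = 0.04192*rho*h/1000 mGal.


BC = 0.04192 * rho * h / 1000
= 0.04192 * 2325 * 74 / 1000
= 7.2123 mGal

7.2123


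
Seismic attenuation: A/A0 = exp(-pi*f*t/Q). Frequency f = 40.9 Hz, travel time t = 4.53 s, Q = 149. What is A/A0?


pi*f*t/Q = pi*40.9*4.53/149 = 3.906476
A/A0 = exp(-3.906476) = 0.020111

0.020111


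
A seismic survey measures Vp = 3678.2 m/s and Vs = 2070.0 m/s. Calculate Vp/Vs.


Vp/Vs = 3678.2 / 2070.0
= 1.7769

1.7769


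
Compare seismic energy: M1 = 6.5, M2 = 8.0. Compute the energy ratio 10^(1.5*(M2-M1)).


M2 - M1 = 8.0 - 6.5 = 1.5
1.5 * 1.5 = 2.25
ratio = 10^2.25 = 177.83

177.83


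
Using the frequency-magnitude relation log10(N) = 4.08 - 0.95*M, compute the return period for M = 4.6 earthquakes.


log10(N) = 4.08 - 0.95*4.6 = -0.29
N = 10^-0.29 = 0.512861
T = 1/N = 1/0.512861 = 1.9498 years

1.9498


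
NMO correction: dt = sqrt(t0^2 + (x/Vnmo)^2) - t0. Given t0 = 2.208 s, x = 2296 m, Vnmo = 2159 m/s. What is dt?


x/Vnmo = 2296/2159 = 1.063455
(x/Vnmo)^2 = 1.130937
t0^2 = 4.875264
sqrt(4.875264 + 1.130937) = 2.450755
dt = 2.450755 - 2.208 = 0.242755

0.242755


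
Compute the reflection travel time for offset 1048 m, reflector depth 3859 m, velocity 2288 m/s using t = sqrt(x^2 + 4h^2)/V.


x^2 + 4h^2 = 1048^2 + 4*3859^2 = 1098304 + 59567524 = 60665828
sqrt(60665828) = 7788.8271
t = 7788.8271 / 2288 = 3.4042 s

3.4042


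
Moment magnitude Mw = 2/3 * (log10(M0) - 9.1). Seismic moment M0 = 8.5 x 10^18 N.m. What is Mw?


log10(M0) = log10(8.5 x 10^18) = 18.9294
Mw = 2/3 * (18.9294 - 9.1)
= 2/3 * 9.8294
= 6.55

6.55


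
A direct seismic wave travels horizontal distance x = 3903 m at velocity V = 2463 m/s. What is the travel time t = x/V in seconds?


t = x / V
= 3903 / 2463
= 1.5847 s

1.5847


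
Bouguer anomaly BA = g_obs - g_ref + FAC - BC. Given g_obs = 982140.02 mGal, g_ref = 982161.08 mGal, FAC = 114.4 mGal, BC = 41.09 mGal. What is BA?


BA = g_obs - g_ref + FAC - BC
= 982140.02 - 982161.08 + 114.4 - 41.09
= 52.25 mGal

52.25


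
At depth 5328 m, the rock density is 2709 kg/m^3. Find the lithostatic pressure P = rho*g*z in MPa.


P = rho * g * z / 1e6
= 2709 * 9.81 * 5328 / 1e6
= 141593145.12 / 1e6
= 141.5931 MPa

141.5931


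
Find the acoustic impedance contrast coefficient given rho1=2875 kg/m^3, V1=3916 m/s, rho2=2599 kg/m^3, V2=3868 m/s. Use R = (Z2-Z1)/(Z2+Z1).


Z1 = 2875 * 3916 = 11258500
Z2 = 2599 * 3868 = 10052932
R = (10052932 - 11258500) / (10052932 + 11258500) = -1205568 / 21311432 = -0.0566

-0.0566


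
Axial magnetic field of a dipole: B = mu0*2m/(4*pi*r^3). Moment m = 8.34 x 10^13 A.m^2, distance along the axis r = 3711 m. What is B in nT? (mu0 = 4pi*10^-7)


m = 8.34 x 10^13 = 83400000000000 A.m^2
2m = 166800000000000 A.m^2
r^3 = 3711^3 = 51106114431
B = (4pi*10^-7) * 166800000000000 / (4*pi * 51106114431) * 1e9
= 209607061.847511 / 642218374599.8 * 1e9
= 326379.7333 nT

326379.7333


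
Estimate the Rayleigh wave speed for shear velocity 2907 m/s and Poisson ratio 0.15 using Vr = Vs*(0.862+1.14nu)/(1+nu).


Numerator factor = 0.862 + 1.14*0.15 = 1.033
Denominator = 1 + 0.15 = 1.15
Vr = 2907 * 1.033 / 1.15 = 2611.24 m/s

2611.24


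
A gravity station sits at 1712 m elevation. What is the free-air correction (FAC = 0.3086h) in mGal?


FAC = 0.3086 * h
= 0.3086 * 1712
= 528.3232 mGal

528.3232


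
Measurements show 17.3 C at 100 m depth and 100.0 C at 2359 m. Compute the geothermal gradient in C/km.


dT = 100.0 - 17.3 = 82.7 C
dz = 2359 - 100 = 2259 m
gradient = dT/dz * 1000 = 82.7/2259 * 1000 = 36.6091 C/km

36.6091


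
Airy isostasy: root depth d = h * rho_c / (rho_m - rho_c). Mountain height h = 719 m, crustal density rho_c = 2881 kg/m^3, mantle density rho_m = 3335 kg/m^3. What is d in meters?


rho_m - rho_c = 3335 - 2881 = 454
d = 719 * 2881 / 454
= 2071439 / 454
= 4562.64 m

4562.64


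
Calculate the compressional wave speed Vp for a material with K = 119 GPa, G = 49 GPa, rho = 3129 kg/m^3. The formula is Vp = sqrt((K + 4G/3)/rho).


First compute the effective modulus:
K + 4G/3 = 119e9 + 4*49e9/3 = 184333333333.33 Pa
Then divide by density:
184333333333.33 / 3129 = 58911260.2535 Pa/(kg/m^3)
Take the square root:
Vp = sqrt(58911260.2535) = 7675.37 m/s

7675.37


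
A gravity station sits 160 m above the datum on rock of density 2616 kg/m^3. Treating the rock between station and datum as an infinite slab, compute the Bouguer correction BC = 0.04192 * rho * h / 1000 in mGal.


BC = 0.04192 * rho * h / 1000
= 0.04192 * 2616 * 160 / 1000
= 17.546 mGal

17.546


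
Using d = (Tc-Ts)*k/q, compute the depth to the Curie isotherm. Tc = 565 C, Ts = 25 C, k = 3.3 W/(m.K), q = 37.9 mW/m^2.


T_Curie - T_surf = 565 - 25 = 540 C
Convert q to W/m^2: 37.9 mW/m^2 = 0.0379 W/m^2
d = 540 * 3.3 / 0.0379 = 47018.47 m

47018.47


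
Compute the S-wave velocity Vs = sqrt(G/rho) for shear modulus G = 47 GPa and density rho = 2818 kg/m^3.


Convert G to Pa: G = 47e9 Pa
Compute G/rho = 47e9 / 2818 = 16678495.3868
Vs = sqrt(16678495.3868) = 4083.93 m/s

4083.93


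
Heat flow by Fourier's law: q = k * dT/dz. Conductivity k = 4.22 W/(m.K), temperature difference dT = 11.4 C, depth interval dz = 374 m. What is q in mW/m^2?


q = k * dT / dz * 1000
= 4.22 * 11.4 / 374 * 1000
= 0.128631 * 1000
= 128.631 mW/m^2

128.631


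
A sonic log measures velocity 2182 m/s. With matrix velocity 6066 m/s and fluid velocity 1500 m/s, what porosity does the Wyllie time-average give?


1/V - 1/Vm = 1/2182 - 1/6066 = 0.00029344
1/Vf - 1/Vm = 1/1500 - 1/6066 = 0.00050181
phi = 0.00029344 / 0.00050181 = 0.5848

0.5848


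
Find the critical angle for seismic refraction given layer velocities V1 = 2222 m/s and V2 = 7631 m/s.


V1/V2 = 2222/7631 = 0.291181
theta_c = arcsin(0.291181) = 16.9287 degrees

16.9287


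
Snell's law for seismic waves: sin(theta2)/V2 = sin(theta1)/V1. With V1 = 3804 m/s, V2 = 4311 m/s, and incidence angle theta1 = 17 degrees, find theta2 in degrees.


sin(theta1) = sin(17 deg) = 0.292372
sin(theta2) = V2/V1 * sin(theta1) = 4311/3804 * 0.292372 = 0.331339
theta2 = arcsin(0.331339) = 19.3501 degrees

19.3501


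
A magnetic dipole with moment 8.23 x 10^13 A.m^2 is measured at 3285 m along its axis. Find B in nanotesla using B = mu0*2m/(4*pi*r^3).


m = 8.23 x 10^13 = 82300000000000 A.m^2
2m = 164600000000000 A.m^2
r^3 = 3285^3 = 35449174125
B = (4pi*10^-7) * 164600000000000 / (4*pi * 35449174125) * 1e9
= 206842460.312352 / 445467460027.7 * 1e9
= 464326.7553 nT

464326.7553


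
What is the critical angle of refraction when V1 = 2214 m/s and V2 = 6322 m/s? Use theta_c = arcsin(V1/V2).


V1/V2 = 2214/6322 = 0.350206
theta_c = arcsin(0.350206) = 20.4999 degrees

20.4999


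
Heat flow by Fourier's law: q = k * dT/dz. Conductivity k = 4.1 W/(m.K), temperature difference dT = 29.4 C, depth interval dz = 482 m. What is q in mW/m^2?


q = k * dT / dz * 1000
= 4.1 * 29.4 / 482 * 1000
= 0.250083 * 1000
= 250.083 mW/m^2

250.083


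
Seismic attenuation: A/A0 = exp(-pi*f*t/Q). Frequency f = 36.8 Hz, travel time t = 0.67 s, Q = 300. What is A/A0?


pi*f*t/Q = pi*36.8*0.67/300 = 0.258197
A/A0 = exp(-0.258197) = 0.772443

0.772443


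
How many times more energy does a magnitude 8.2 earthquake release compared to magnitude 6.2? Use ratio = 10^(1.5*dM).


M2 - M1 = 8.2 - 6.2 = 2.0
1.5 * 2.0 = 3.0
ratio = 10^3.0 = 1000.0

1000.0


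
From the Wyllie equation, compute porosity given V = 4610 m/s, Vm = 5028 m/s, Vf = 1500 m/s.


1/V - 1/Vm = 1/4610 - 1/5028 = 1.803e-05
1/Vf - 1/Vm = 1/1500 - 1/5028 = 0.00046778
phi = 1.803e-05 / 0.00046778 = 0.0386

0.0386


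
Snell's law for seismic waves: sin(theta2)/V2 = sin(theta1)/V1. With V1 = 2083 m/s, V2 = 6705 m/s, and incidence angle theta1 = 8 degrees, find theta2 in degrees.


sin(theta1) = sin(8 deg) = 0.139173
sin(theta2) = V2/V1 * sin(theta1) = 6705/2083 * 0.139173 = 0.447986
theta2 = arcsin(0.447986) = 26.6146 degrees

26.6146


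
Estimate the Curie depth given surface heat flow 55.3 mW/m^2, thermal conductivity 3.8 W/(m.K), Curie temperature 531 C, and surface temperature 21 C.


T_Curie - T_surf = 531 - 21 = 510 C
Convert q to W/m^2: 55.3 mW/m^2 = 0.0553 W/m^2
d = 510 * 3.8 / 0.0553 = 35045.21 m

35045.21


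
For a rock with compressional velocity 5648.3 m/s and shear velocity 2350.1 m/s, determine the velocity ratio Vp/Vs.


Vp/Vs = 5648.3 / 2350.1
= 2.4034

2.4034


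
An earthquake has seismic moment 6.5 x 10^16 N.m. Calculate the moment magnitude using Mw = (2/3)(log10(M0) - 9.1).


log10(M0) = log10(6.5 x 10^16) = 16.8129
Mw = 2/3 * (16.8129 - 9.1)
= 2/3 * 7.7129
= 5.14

5.14


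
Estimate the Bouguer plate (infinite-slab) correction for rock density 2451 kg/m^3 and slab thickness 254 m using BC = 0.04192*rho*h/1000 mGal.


BC = 0.04192 * rho * h / 1000
= 0.04192 * 2451 * 254 / 1000
= 26.0975 mGal

26.0975


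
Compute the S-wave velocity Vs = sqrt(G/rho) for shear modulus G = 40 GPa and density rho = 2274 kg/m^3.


Convert G to Pa: G = 40e9 Pa
Compute G/rho = 40e9 / 2274 = 17590149.5163
Vs = sqrt(17590149.5163) = 4194.06 m/s

4194.06


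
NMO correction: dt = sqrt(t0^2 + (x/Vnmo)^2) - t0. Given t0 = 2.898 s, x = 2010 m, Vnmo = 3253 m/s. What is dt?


x/Vnmo = 2010/3253 = 0.617891
(x/Vnmo)^2 = 0.38179
t0^2 = 8.398404
sqrt(8.398404 + 0.38179) = 2.963139
dt = 2.963139 - 2.898 = 0.065139

0.065139


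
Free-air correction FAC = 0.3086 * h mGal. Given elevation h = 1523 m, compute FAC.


FAC = 0.3086 * h
= 0.3086 * 1523
= 469.9978 mGal

469.9978


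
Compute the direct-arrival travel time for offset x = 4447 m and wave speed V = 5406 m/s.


t = x / V
= 4447 / 5406
= 0.8226 s

0.8226


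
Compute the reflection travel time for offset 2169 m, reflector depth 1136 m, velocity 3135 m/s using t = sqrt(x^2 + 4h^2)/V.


x^2 + 4h^2 = 2169^2 + 4*1136^2 = 4704561 + 5161984 = 9866545
sqrt(9866545) = 3141.1057
t = 3141.1057 / 3135 = 1.0019 s

1.0019


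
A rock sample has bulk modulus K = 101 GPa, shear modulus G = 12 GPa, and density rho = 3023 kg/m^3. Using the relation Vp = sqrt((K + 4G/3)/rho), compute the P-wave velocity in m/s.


First compute the effective modulus:
K + 4G/3 = 101e9 + 4*12e9/3 = 117000000000.0 Pa
Then divide by density:
117000000000.0 / 3023 = 38703274.8925 Pa/(kg/m^3)
Take the square root:
Vp = sqrt(38703274.8925) = 6221.2 m/s

6221.2


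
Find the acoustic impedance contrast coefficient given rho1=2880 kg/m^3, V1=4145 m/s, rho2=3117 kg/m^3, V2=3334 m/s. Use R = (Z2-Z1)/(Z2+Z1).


Z1 = 2880 * 4145 = 11937600
Z2 = 3117 * 3334 = 10392078
R = (10392078 - 11937600) / (10392078 + 11937600) = -1545522 / 22329678 = -0.0692

-0.0692


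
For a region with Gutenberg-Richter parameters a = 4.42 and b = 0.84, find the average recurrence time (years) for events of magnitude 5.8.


log10(N) = 4.42 - 0.84*5.8 = -0.452
N = 10^-0.452 = 0.353183
T = 1/N = 1/0.353183 = 2.8314 years

2.8314


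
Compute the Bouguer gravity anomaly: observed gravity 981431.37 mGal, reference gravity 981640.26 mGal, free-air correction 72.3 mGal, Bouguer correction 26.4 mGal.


BA = g_obs - g_ref + FAC - BC
= 981431.37 - 981640.26 + 72.3 - 26.4
= -162.99 mGal

-162.99


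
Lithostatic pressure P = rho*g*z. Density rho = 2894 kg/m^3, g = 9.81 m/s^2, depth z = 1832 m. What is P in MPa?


P = rho * g * z / 1e6
= 2894 * 9.81 * 1832 / 1e6
= 52010736.48 / 1e6
= 52.0107 MPa

52.0107


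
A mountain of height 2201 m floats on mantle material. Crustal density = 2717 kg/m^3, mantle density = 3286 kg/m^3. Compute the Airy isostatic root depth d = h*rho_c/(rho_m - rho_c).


rho_m - rho_c = 3286 - 2717 = 569
d = 2201 * 2717 / 569
= 5980117 / 569
= 10509.87 m

10509.87


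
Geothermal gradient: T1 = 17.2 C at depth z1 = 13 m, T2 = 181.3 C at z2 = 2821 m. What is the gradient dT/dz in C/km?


dT = 181.3 - 17.2 = 164.1 C
dz = 2821 - 13 = 2808 m
gradient = dT/dz * 1000 = 164.1/2808 * 1000 = 58.4402 C/km

58.4402


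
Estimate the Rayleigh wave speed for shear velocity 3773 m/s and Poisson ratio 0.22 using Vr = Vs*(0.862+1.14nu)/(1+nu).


Numerator factor = 0.862 + 1.14*0.22 = 1.1128
Denominator = 1 + 0.22 = 1.22
Vr = 3773 * 1.1128 / 1.22 = 3441.47 m/s

3441.47


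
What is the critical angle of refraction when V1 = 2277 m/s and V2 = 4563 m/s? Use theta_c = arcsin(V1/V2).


V1/V2 = 2277/4563 = 0.499014
theta_c = arcsin(0.499014) = 29.9348 degrees

29.9348


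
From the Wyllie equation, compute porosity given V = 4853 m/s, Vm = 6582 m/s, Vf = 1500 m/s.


1/V - 1/Vm = 1/4853 - 1/6582 = 5.413e-05
1/Vf - 1/Vm = 1/1500 - 1/6582 = 0.00051474
phi = 5.413e-05 / 0.00051474 = 0.1052

0.1052


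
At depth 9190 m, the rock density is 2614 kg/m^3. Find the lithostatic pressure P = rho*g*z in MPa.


P = rho * g * z / 1e6
= 2614 * 9.81 * 9190 / 1e6
= 235662294.6 / 1e6
= 235.6623 MPa

235.6623


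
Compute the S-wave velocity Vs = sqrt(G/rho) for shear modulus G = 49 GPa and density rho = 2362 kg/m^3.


Convert G to Pa: G = 49e9 Pa
Compute G/rho = 49e9 / 2362 = 20745131.2447
Vs = sqrt(20745131.2447) = 4554.68 m/s

4554.68


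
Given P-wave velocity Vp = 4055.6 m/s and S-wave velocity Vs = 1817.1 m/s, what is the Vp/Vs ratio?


Vp/Vs = 4055.6 / 1817.1
= 2.2319

2.2319


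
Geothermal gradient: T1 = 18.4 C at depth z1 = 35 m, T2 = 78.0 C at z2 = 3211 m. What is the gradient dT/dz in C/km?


dT = 78.0 - 18.4 = 59.6 C
dz = 3211 - 35 = 3176 m
gradient = dT/dz * 1000 = 59.6/3176 * 1000 = 18.7657 C/km

18.7657


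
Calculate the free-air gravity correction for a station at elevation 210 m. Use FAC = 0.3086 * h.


FAC = 0.3086 * h
= 0.3086 * 210
= 64.806 mGal

64.806


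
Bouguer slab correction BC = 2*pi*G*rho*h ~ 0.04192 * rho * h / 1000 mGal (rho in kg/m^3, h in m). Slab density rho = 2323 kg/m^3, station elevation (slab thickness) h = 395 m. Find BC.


BC = 0.04192 * rho * h / 1000
= 0.04192 * 2323 * 395 / 1000
= 38.4652 mGal

38.4652


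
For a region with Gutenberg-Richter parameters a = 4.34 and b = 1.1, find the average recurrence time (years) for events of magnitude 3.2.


log10(N) = 4.34 - 1.1*3.2 = 0.82
N = 10^0.82 = 6.606934
T = 1/N = 1/6.606934 = 0.1514 years

0.1514


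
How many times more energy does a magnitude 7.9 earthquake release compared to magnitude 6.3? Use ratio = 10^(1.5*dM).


M2 - M1 = 7.9 - 6.3 = 1.6
1.5 * 1.6 = 2.4
ratio = 10^2.4 = 251.19

251.19


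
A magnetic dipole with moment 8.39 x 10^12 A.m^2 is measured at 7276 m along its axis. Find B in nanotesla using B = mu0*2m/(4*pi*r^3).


m = 8.39 x 10^12 = 8390000000000 A.m^2
2m = 16780000000000 A.m^2
r^3 = 7276^3 = 385192720576
B = (4pi*10^-7) * 16780000000000 / (4*pi * 385192720576) * 1e9
= 21086369.890895 / 4840474484711.31 * 1e9
= 4356.2609 nT

4356.2609


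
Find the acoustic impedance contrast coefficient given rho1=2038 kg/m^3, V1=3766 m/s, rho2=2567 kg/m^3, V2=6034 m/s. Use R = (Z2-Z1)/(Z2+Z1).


Z1 = 2038 * 3766 = 7675108
Z2 = 2567 * 6034 = 15489278
R = (15489278 - 7675108) / (15489278 + 7675108) = 7814170 / 23164386 = 0.3373

0.3373


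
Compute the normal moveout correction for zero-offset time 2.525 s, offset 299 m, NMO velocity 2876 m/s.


x/Vnmo = 299/2876 = 0.103964
(x/Vnmo)^2 = 0.010808
t0^2 = 6.375625
sqrt(6.375625 + 0.010808) = 2.527139
dt = 2.527139 - 2.525 = 0.002139

0.002139


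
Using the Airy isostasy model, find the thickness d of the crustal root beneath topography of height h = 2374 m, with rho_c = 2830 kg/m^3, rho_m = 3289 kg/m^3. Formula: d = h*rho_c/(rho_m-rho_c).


rho_m - rho_c = 3289 - 2830 = 459
d = 2374 * 2830 / 459
= 6718420 / 459
= 14637.08 m

14637.08


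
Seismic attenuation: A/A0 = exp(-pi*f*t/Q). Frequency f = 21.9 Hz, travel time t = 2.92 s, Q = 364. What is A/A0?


pi*f*t/Q = pi*21.9*2.92/364 = 0.551919
A/A0 = exp(-0.551919) = 0.575844

0.575844


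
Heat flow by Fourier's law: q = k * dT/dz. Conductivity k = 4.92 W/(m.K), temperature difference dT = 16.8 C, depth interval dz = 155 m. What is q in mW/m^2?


q = k * dT / dz * 1000
= 4.92 * 16.8 / 155 * 1000
= 0.533265 * 1000
= 533.2645 mW/m^2

533.2645


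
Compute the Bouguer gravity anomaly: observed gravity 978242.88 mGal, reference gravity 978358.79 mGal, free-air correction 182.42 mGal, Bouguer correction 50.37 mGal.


BA = g_obs - g_ref + FAC - BC
= 978242.88 - 978358.79 + 182.42 - 50.37
= 16.14 mGal

16.14


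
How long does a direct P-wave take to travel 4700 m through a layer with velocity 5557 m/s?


t = x / V
= 4700 / 5557
= 0.8458 s

0.8458


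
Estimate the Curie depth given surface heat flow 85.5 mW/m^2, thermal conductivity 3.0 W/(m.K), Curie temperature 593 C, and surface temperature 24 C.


T_Curie - T_surf = 593 - 24 = 569 C
Convert q to W/m^2: 85.5 mW/m^2 = 0.0855 W/m^2
d = 569 * 3.0 / 0.0855 = 19964.91 m

19964.91


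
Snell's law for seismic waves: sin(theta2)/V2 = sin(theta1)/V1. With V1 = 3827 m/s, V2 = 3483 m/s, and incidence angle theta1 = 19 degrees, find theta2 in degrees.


sin(theta1) = sin(19 deg) = 0.325568
sin(theta2) = V2/V1 * sin(theta1) = 3483/3827 * 0.325568 = 0.296304
theta2 = arcsin(0.296304) = 17.2357 degrees

17.2357


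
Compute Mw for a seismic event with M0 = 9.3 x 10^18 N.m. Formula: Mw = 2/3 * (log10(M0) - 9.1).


log10(M0) = log10(9.3 x 10^18) = 18.9685
Mw = 2/3 * (18.9685 - 9.1)
= 2/3 * 9.8685
= 6.58

6.58


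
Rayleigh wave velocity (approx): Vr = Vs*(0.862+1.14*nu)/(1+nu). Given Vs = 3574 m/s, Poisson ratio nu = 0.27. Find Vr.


Numerator factor = 0.862 + 1.14*0.27 = 1.1698
Denominator = 1 + 0.27 = 1.27
Vr = 3574 * 1.1698 / 1.27 = 3292.02 m/s

3292.02


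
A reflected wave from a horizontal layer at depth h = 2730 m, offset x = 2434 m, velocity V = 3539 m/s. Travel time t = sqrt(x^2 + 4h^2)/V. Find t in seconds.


x^2 + 4h^2 = 2434^2 + 4*2730^2 = 5924356 + 29811600 = 35735956
sqrt(35735956) = 5977.9558
t = 5977.9558 / 3539 = 1.6892 s

1.6892


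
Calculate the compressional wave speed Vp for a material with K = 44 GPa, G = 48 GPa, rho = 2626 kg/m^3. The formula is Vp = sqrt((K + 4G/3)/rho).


First compute the effective modulus:
K + 4G/3 = 44e9 + 4*48e9/3 = 108000000000.0 Pa
Then divide by density:
108000000000.0 / 2626 = 41127189.642 Pa/(kg/m^3)
Take the square root:
Vp = sqrt(41127189.642) = 6413.05 m/s

6413.05


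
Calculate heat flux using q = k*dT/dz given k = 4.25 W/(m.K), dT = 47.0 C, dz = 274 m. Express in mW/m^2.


q = k * dT / dz * 1000
= 4.25 * 47.0 / 274 * 1000
= 0.729015 * 1000
= 729.0146 mW/m^2

729.0146


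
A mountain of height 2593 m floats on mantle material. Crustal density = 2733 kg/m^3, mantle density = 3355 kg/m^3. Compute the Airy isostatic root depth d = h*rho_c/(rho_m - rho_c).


rho_m - rho_c = 3355 - 2733 = 622
d = 2593 * 2733 / 622
= 7086669 / 622
= 11393.36 m

11393.36


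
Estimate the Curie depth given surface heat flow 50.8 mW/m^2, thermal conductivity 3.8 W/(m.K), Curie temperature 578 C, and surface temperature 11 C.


T_Curie - T_surf = 578 - 11 = 567 C
Convert q to W/m^2: 50.8 mW/m^2 = 0.0508 W/m^2
d = 567 * 3.8 / 0.0508 = 42413.39 m

42413.39


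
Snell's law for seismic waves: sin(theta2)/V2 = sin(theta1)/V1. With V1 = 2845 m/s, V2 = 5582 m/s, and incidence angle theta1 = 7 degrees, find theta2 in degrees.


sin(theta1) = sin(7 deg) = 0.121869
sin(theta2) = V2/V1 * sin(theta1) = 5582/2845 * 0.121869 = 0.239112
theta2 = arcsin(0.239112) = 13.8342 degrees

13.8342


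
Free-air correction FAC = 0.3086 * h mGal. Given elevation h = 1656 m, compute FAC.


FAC = 0.3086 * h
= 0.3086 * 1656
= 511.0416 mGal

511.0416


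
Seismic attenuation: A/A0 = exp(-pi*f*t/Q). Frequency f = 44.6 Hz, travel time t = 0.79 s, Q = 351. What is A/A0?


pi*f*t/Q = pi*44.6*0.79/351 = 0.315359
A/A0 = exp(-0.315359) = 0.729527

0.729527


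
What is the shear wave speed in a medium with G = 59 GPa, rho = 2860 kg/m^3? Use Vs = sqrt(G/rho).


Convert G to Pa: G = 59e9 Pa
Compute G/rho = 59e9 / 2860 = 20629370.6294
Vs = sqrt(20629370.6294) = 4541.96 m/s

4541.96


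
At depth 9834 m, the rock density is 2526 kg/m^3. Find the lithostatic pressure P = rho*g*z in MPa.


P = rho * g * z / 1e6
= 2526 * 9.81 * 9834 / 1e6
= 243687110.04 / 1e6
= 243.6871 MPa

243.6871


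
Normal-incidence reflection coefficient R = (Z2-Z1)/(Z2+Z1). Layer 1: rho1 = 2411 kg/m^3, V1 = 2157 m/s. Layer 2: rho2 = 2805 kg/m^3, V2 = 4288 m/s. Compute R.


Z1 = 2411 * 2157 = 5200527
Z2 = 2805 * 4288 = 12027840
R = (12027840 - 5200527) / (12027840 + 5200527) = 6827313 / 17228367 = 0.3963

0.3963


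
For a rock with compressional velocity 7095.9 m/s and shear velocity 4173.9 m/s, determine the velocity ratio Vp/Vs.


Vp/Vs = 7095.9 / 4173.9
= 1.7001

1.7001


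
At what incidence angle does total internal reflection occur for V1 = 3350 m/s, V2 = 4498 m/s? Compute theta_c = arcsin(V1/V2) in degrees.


V1/V2 = 3350/4498 = 0.744775
theta_c = arcsin(0.744775) = 48.1398 degrees

48.1398


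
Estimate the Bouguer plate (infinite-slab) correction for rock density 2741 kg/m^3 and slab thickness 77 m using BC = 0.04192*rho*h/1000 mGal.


BC = 0.04192 * rho * h / 1000
= 0.04192 * 2741 * 77 / 1000
= 8.8475 mGal

8.8475


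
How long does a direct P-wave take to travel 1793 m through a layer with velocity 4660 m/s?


t = x / V
= 1793 / 4660
= 0.3848 s

0.3848


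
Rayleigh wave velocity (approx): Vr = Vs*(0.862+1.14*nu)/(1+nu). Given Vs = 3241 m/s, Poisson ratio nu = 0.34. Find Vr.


Numerator factor = 0.862 + 1.14*0.34 = 1.2496
Denominator = 1 + 0.34 = 1.34
Vr = 3241 * 1.2496 / 1.34 = 3022.35 m/s

3022.35


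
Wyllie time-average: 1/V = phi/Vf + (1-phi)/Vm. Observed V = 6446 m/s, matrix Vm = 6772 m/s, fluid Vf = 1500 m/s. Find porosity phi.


1/V - 1/Vm = 1/6446 - 1/6772 = 7.47e-06
1/Vf - 1/Vm = 1/1500 - 1/6772 = 0.000519
phi = 7.47e-06 / 0.000519 = 0.0144

0.0144


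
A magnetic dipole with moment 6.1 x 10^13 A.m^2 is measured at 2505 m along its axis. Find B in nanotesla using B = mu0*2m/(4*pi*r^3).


m = 6.1 x 10^13 = 61000000000000 A.m^2
2m = 122000000000000 A.m^2
r^3 = 2505^3 = 15718937625
B = (4pi*10^-7) * 122000000000000 / (4*pi * 15718937625) * 1e9
= 153309721.495182 / 197529995859.74 * 1e9
= 776133.8769 nT

776133.8769


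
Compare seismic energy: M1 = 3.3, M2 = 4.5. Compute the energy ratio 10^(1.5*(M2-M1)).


M2 - M1 = 4.5 - 3.3 = 1.2
1.5 * 1.2 = 1.8
ratio = 10^1.8 = 63.1

63.1


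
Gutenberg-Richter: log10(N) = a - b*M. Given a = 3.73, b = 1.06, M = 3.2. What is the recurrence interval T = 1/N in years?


log10(N) = 3.73 - 1.06*3.2 = 0.338
N = 10^0.338 = 2.17771
T = 1/N = 1/2.17771 = 0.4592 years

0.4592


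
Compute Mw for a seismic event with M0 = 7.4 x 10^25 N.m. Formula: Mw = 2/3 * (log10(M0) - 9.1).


log10(M0) = log10(7.4 x 10^25) = 25.8692
Mw = 2/3 * (25.8692 - 9.1)
= 2/3 * 16.7692
= 11.18

11.18


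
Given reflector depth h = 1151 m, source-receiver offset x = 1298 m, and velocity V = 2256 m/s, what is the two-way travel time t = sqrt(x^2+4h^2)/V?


x^2 + 4h^2 = 1298^2 + 4*1151^2 = 1684804 + 5299204 = 6984008
sqrt(6984008) = 2642.7274
t = 2642.7274 / 2256 = 1.1714 s

1.1714


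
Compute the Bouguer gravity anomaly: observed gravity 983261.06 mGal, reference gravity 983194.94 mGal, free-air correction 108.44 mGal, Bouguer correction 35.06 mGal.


BA = g_obs - g_ref + FAC - BC
= 983261.06 - 983194.94 + 108.44 - 35.06
= 139.5 mGal

139.5


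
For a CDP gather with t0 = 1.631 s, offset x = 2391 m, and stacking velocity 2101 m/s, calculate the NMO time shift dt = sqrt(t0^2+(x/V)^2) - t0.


x/Vnmo = 2391/2101 = 1.13803
(x/Vnmo)^2 = 1.295111
t0^2 = 2.660161
sqrt(2.660161 + 1.295111) = 1.988787
dt = 1.988787 - 1.631 = 0.357787

0.357787


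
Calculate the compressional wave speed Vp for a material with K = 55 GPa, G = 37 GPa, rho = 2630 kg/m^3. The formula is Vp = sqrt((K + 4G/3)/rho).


First compute the effective modulus:
K + 4G/3 = 55e9 + 4*37e9/3 = 104333333333.33 Pa
Then divide by density:
104333333333.33 / 2630 = 39670468.948 Pa/(kg/m^3)
Take the square root:
Vp = sqrt(39670468.948) = 6298.45 m/s

6298.45


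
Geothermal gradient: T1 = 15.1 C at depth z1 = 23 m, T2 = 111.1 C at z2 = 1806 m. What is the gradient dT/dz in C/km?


dT = 111.1 - 15.1 = 96.0 C
dz = 1806 - 23 = 1783 m
gradient = dT/dz * 1000 = 96.0/1783 * 1000 = 53.8418 C/km

53.8418


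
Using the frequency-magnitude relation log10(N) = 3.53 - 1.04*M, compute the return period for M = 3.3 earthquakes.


log10(N) = 3.53 - 1.04*3.3 = 0.098
N = 10^0.098 = 1.253141
T = 1/N = 1/1.253141 = 0.798 years

0.798


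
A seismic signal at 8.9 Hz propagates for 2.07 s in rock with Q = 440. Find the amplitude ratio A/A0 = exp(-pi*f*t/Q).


pi*f*t/Q = pi*8.9*2.07/440 = 0.13154
A/A0 = exp(-0.13154) = 0.876744

0.876744


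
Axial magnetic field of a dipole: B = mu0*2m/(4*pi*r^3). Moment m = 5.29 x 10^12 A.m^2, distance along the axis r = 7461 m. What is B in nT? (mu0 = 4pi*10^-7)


m = 5.29 x 10^12 = 5290000000000 A.m^2
2m = 10580000000000 A.m^2
r^3 = 7461^3 = 415327913181
B = (4pi*10^-7) * 10580000000000 / (4*pi * 415327913181) * 1e9
= 13295220.109992 / 5219164483520.84 * 1e9
= 2547.3848 nT

2547.3848


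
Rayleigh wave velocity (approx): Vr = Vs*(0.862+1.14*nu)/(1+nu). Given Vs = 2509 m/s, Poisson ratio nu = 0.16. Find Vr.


Numerator factor = 0.862 + 1.14*0.16 = 1.0444
Denominator = 1 + 0.16 = 1.16
Vr = 2509 * 1.0444 / 1.16 = 2258.97 m/s

2258.97


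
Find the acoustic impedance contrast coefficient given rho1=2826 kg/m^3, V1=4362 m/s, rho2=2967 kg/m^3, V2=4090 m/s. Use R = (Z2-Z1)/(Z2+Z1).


Z1 = 2826 * 4362 = 12327012
Z2 = 2967 * 4090 = 12135030
R = (12135030 - 12327012) / (12135030 + 12327012) = -191982 / 24462042 = -0.0078

-0.0078


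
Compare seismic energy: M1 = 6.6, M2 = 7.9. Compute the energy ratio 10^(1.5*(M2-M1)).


M2 - M1 = 7.9 - 6.6 = 1.3
1.5 * 1.3 = 1.95
ratio = 10^1.95 = 89.13

89.13


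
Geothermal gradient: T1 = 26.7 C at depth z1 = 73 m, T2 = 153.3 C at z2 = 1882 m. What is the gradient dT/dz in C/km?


dT = 153.3 - 26.7 = 126.6 C
dz = 1882 - 73 = 1809 m
gradient = dT/dz * 1000 = 126.6/1809 * 1000 = 69.9834 C/km

69.9834


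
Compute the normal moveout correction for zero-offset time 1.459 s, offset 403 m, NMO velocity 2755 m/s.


x/Vnmo = 403/2755 = 0.146279
(x/Vnmo)^2 = 0.021398
t0^2 = 2.128681
sqrt(2.128681 + 0.021398) = 1.466315
dt = 1.466315 - 1.459 = 0.007315

0.007315


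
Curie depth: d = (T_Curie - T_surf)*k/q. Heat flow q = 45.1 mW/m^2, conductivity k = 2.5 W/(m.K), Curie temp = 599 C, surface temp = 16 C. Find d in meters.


T_Curie - T_surf = 599 - 16 = 583 C
Convert q to W/m^2: 45.1 mW/m^2 = 0.0451 W/m^2
d = 583 * 2.5 / 0.0451 = 32317.07 m

32317.07


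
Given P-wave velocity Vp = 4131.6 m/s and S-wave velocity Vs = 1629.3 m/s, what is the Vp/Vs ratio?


Vp/Vs = 4131.6 / 1629.3
= 2.5358

2.5358


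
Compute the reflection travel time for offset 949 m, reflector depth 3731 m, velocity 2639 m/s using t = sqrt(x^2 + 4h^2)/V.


x^2 + 4h^2 = 949^2 + 4*3731^2 = 900601 + 55681444 = 56582045
sqrt(56582045) = 7522.1038
t = 7522.1038 / 2639 = 2.8504 s

2.8504


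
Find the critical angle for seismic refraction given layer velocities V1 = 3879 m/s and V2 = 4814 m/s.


V1/V2 = 3879/4814 = 0.805775
theta_c = arcsin(0.805775) = 53.6852 degrees

53.6852


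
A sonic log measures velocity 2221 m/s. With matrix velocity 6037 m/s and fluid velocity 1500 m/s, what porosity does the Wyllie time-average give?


1/V - 1/Vm = 1/2221 - 1/6037 = 0.0002846
1/Vf - 1/Vm = 1/1500 - 1/6037 = 0.00050102
phi = 0.0002846 / 0.00050102 = 0.568

0.568


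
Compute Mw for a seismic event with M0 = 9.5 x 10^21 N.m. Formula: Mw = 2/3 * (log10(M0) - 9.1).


log10(M0) = log10(9.5 x 10^21) = 21.9777
Mw = 2/3 * (21.9777 - 9.1)
= 2/3 * 12.8777
= 8.59

8.59


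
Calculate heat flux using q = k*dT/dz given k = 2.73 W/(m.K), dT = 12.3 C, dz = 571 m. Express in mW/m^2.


q = k * dT / dz * 1000
= 2.73 * 12.3 / 571 * 1000
= 0.058807 * 1000
= 58.8074 mW/m^2

58.8074


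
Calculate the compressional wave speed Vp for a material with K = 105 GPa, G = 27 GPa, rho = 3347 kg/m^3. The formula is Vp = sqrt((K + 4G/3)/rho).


First compute the effective modulus:
K + 4G/3 = 105e9 + 4*27e9/3 = 141000000000.0 Pa
Then divide by density:
141000000000.0 / 3347 = 42127278.1595 Pa/(kg/m^3)
Take the square root:
Vp = sqrt(42127278.1595) = 6490.55 m/s

6490.55


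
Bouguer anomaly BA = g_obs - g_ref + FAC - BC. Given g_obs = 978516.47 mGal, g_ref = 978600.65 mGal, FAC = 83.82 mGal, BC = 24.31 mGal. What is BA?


BA = g_obs - g_ref + FAC - BC
= 978516.47 - 978600.65 + 83.82 - 24.31
= -24.67 mGal

-24.67


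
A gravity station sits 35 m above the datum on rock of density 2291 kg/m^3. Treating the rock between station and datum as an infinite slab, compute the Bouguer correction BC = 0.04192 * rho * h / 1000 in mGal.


BC = 0.04192 * rho * h / 1000
= 0.04192 * 2291 * 35 / 1000
= 3.3614 mGal

3.3614


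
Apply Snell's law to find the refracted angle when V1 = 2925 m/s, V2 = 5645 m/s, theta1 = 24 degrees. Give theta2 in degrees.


sin(theta1) = sin(24 deg) = 0.406737
sin(theta2) = V2/V1 * sin(theta1) = 5645/2925 * 0.406737 = 0.784967
theta2 = arcsin(0.784967) = 51.7176 degrees

51.7176


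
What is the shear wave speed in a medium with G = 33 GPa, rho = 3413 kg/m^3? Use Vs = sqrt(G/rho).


Convert G to Pa: G = 33e9 Pa
Compute G/rho = 33e9 / 3413 = 9668912.9798
Vs = sqrt(9668912.9798) = 3109.49 m/s

3109.49


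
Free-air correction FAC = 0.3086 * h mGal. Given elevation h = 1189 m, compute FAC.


FAC = 0.3086 * h
= 0.3086 * 1189
= 366.9254 mGal

366.9254


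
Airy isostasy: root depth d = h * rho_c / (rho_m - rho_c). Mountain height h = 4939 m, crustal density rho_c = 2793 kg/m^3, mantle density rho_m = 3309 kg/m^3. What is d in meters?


rho_m - rho_c = 3309 - 2793 = 516
d = 4939 * 2793 / 516
= 13794627 / 516
= 26733.77 m

26733.77


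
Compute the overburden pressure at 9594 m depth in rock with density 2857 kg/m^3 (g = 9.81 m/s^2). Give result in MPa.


P = rho * g * z / 1e6
= 2857 * 9.81 * 9594 / 1e6
= 268892668.98 / 1e6
= 268.8927 MPa

268.8927


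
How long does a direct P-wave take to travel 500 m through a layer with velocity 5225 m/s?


t = x / V
= 500 / 5225
= 0.0957 s

0.0957


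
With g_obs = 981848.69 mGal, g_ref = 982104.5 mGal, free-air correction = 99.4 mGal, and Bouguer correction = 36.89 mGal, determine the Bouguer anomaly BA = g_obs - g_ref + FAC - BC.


BA = g_obs - g_ref + FAC - BC
= 981848.69 - 982104.5 + 99.4 - 36.89
= -193.3 mGal

-193.3


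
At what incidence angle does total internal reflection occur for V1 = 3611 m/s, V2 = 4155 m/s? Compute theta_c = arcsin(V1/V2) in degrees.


V1/V2 = 3611/4155 = 0.869073
theta_c = arcsin(0.869073) = 60.3511 degrees

60.3511


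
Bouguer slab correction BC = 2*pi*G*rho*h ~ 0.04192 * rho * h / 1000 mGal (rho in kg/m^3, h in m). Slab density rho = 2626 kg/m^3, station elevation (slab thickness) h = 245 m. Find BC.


BC = 0.04192 * rho * h / 1000
= 0.04192 * 2626 * 245 / 1000
= 26.9701 mGal

26.9701


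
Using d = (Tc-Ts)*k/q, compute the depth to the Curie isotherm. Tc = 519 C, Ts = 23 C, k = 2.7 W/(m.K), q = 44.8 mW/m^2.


T_Curie - T_surf = 519 - 23 = 496 C
Convert q to W/m^2: 44.8 mW/m^2 = 0.0448 W/m^2
d = 496 * 2.7 / 0.0448 = 29892.86 m

29892.86


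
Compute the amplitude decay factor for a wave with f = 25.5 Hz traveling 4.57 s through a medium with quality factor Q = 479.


pi*f*t/Q = pi*25.5*4.57/479 = 0.764312
A/A0 = exp(-0.764312) = 0.465654

0.465654


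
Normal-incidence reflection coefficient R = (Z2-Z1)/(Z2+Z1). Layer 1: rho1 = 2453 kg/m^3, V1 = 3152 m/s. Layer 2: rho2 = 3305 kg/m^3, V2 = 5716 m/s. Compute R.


Z1 = 2453 * 3152 = 7731856
Z2 = 3305 * 5716 = 18891380
R = (18891380 - 7731856) / (18891380 + 7731856) = 11159524 / 26623236 = 0.4192

0.4192


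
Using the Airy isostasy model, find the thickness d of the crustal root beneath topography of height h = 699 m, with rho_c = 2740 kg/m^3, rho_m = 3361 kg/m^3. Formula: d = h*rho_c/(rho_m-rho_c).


rho_m - rho_c = 3361 - 2740 = 621
d = 699 * 2740 / 621
= 1915260 / 621
= 3084.15 m

3084.15


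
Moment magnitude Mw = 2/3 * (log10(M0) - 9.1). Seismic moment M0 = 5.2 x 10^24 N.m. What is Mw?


log10(M0) = log10(5.2 x 10^24) = 24.716
Mw = 2/3 * (24.716 - 9.1)
= 2/3 * 15.616
= 10.41

10.41


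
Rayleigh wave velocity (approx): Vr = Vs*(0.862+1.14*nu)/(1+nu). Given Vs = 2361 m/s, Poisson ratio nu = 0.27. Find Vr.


Numerator factor = 0.862 + 1.14*0.27 = 1.1698
Denominator = 1 + 0.27 = 1.27
Vr = 2361 * 1.1698 / 1.27 = 2174.72 m/s

2174.72


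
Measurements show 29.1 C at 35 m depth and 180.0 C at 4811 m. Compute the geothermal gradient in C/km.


dT = 180.0 - 29.1 = 150.9 C
dz = 4811 - 35 = 4776 m
gradient = dT/dz * 1000 = 150.9/4776 * 1000 = 31.5955 C/km

31.5955


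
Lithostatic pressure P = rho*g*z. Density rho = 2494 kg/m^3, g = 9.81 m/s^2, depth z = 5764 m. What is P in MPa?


P = rho * g * z / 1e6
= 2494 * 9.81 * 5764 / 1e6
= 141022830.96 / 1e6
= 141.0228 MPa

141.0228


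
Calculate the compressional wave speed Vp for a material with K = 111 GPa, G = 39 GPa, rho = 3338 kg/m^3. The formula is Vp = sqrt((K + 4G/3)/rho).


First compute the effective modulus:
K + 4G/3 = 111e9 + 4*39e9/3 = 163000000000.0 Pa
Then divide by density:
163000000000.0 / 3338 = 48831635.71 Pa/(kg/m^3)
Take the square root:
Vp = sqrt(48831635.71) = 6987.96 m/s

6987.96


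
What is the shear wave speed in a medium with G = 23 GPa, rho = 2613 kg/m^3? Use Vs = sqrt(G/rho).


Convert G to Pa: G = 23e9 Pa
Compute G/rho = 23e9 / 2613 = 8802143.1305
Vs = sqrt(8802143.1305) = 2966.84 m/s

2966.84


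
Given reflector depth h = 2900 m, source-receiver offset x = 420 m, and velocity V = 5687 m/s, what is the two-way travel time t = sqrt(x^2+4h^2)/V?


x^2 + 4h^2 = 420^2 + 4*2900^2 = 176400 + 33640000 = 33816400
sqrt(33816400) = 5815.187
t = 5815.187 / 5687 = 1.0225 s

1.0225


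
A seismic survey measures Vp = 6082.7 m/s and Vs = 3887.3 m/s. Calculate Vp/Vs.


Vp/Vs = 6082.7 / 3887.3
= 1.5648

1.5648


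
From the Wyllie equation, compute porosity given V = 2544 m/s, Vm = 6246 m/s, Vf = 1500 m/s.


1/V - 1/Vm = 1/2544 - 1/6246 = 0.00023298
1/Vf - 1/Vm = 1/1500 - 1/6246 = 0.00050656
phi = 0.00023298 / 0.00050656 = 0.4599

0.4599


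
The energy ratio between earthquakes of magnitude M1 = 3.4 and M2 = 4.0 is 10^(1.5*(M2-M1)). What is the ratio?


M2 - M1 = 4.0 - 3.4 = 0.6
1.5 * 0.6 = 0.9
ratio = 10^0.9 = 7.94

7.94


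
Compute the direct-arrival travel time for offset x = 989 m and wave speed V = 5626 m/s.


t = x / V
= 989 / 5626
= 0.1758 s

0.1758


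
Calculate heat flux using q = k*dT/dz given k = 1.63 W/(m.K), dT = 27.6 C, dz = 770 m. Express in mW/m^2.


q = k * dT / dz * 1000
= 1.63 * 27.6 / 770 * 1000
= 0.058426 * 1000
= 58.426 mW/m^2

58.426


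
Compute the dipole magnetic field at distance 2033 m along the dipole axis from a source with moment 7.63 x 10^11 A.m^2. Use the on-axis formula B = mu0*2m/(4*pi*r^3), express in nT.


m = 7.63 x 10^11 = 763000000000 A.m^2
2m = 1526000000000 A.m^2
r^3 = 2033^3 = 8402569937
B = (4pi*10^-7) * 1526000000000 / (4*pi * 8402569937) * 1e9
= 1917628.155751 / 105589807941.41 * 1e9
= 18161.1104 nT

18161.1104


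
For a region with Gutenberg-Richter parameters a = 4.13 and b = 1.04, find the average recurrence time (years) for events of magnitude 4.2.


log10(N) = 4.13 - 1.04*4.2 = -0.238
N = 10^-0.238 = 0.578096
T = 1/N = 1/0.578096 = 1.7298 years

1.7298


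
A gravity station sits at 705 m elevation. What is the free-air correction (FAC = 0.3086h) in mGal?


FAC = 0.3086 * h
= 0.3086 * 705
= 217.563 mGal

217.563


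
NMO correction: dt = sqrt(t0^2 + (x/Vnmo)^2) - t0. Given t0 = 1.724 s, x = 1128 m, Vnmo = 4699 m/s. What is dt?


x/Vnmo = 1128/4699 = 0.240051
(x/Vnmo)^2 = 0.057625
t0^2 = 2.972176
sqrt(2.972176 + 0.057625) = 1.740632
dt = 1.740632 - 1.724 = 0.016632

0.016632


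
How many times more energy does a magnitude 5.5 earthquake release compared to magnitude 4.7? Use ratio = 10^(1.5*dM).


M2 - M1 = 5.5 - 4.7 = 0.8
1.5 * 0.8 = 1.2
ratio = 10^1.2 = 15.85

15.85


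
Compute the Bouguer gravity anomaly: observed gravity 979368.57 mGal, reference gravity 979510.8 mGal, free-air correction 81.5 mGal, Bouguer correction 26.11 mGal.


BA = g_obs - g_ref + FAC - BC
= 979368.57 - 979510.8 + 81.5 - 26.11
= -86.84 mGal

-86.84


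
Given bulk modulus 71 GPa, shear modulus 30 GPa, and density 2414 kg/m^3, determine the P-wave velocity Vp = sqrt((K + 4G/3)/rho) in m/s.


First compute the effective modulus:
K + 4G/3 = 71e9 + 4*30e9/3 = 111000000000.0 Pa
Then divide by density:
111000000000.0 / 2414 = 45981772.9909 Pa/(kg/m^3)
Take the square root:
Vp = sqrt(45981772.9909) = 6780.99 m/s

6780.99


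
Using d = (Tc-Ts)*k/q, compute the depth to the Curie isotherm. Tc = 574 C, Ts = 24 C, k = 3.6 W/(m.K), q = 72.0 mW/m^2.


T_Curie - T_surf = 574 - 24 = 550 C
Convert q to W/m^2: 72.0 mW/m^2 = 0.072 W/m^2
d = 550 * 3.6 / 0.072 = 27500.0 m

27500.0
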